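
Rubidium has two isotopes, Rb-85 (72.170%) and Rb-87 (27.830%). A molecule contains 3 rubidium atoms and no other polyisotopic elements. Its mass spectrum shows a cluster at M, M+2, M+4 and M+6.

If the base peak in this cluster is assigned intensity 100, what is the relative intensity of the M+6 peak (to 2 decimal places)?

4.96

Term probabilities: M 0.3759, M+2 0.4349, M+4 0.1677, M+6 0.0216. Base peak = M+2.
P(M+2) = C(3,1) × 0.72170^2 × 0.27830^1 = 3 × 0.52085089 × 0.2783 = 0.434858 (base)
P(M+6) = C(3,3) × 0.72170^0 × 0.27830^3 = 1 × 1.0000 × 0.02155458 = 0.021555
Relative intensity = 0.021555 / 0.434858 × 100 = 4.96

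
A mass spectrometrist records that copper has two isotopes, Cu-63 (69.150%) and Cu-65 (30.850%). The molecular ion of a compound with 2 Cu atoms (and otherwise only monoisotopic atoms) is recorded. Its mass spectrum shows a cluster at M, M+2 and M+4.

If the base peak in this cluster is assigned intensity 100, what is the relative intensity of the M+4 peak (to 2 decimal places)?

Term probabilities: M 0.4782, M+2 0.4267, M+4 0.0952. Base peak = M.
P(M) = C(2,0) × 0.69150^2 × 0.30850^0 = 1 × 0.47817225 × 1.0000 = 0.478172 (base)
P(M+4) = C(2,2) × 0.69150^0 × 0.30850^2 = 1 × 1.0000 × 0.09517225 = 0.095172
Relative intensity = 0.095172 / 0.478172 × 100 = 19.90

19.90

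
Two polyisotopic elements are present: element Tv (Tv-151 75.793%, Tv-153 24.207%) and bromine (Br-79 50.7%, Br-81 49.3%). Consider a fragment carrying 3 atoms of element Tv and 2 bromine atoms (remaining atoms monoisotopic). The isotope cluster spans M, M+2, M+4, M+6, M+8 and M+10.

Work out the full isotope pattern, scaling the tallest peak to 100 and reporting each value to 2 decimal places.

Element Tv pattern (n=3): 0.43539886 : 0.41717706 : 0.13323928 : 0.01418479
Bromine pattern (n=2): 0.257049 : 0.499902 : 0.243049
Convolve the two distributions (both contribute in 2-u steps):
  M: 0.43539886×0.257049 = 0.111919
  M+2: 0.43539886×0.499902 + 0.41717706×0.257049 = 0.324892
  M+4: 0.43539886×0.243049 + 0.41717706×0.499902 + 0.13323928×0.257049 = 0.348620
  M+6: 0.41717706×0.243049 + 0.13323928×0.499902 + 0.01418479×0.257049 = 0.171647
  M+8: 0.13323928×0.243049 + 0.01418479×0.499902 = 0.039475
  M+10: 0.01418479×0.243049 = 0.003448
Scale to base peak (0.348620) = 100: 32.10 : 93.19 : 100.00 : 49.24 : 11.32 : 0.99

32.10 : 93.19 : 100.00 : 49.24 : 11.32 : 0.99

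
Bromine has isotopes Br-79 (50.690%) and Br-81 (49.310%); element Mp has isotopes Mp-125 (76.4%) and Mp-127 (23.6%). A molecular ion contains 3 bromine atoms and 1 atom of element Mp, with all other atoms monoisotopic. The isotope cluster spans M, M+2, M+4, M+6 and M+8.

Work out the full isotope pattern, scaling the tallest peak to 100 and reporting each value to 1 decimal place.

26.7 : 86.3 : 100.0 : 48.1 : 7.6

Bromine pattern (n=3): 0.13024674 : 0.3801026 : 0.36975457 : 0.11989609
Element Mp pattern (n=1): 0.7640 : 0.2360
Convolve the two distributions (both contribute in 2-u steps):
  M: 0.13024674×0.7640 = 0.099509
  M+2: 0.13024674×0.2360 + 0.3801026×0.7640 = 0.321137
  M+4: 0.3801026×0.2360 + 0.36975457×0.7640 = 0.372197
  M+6: 0.36975457×0.2360 + 0.11989609×0.7640 = 0.178863
  M+8: 0.11989609×0.2360 = 0.028295
Scale to base peak (0.372197) = 100: 26.7 : 86.3 : 100.0 : 48.1 : 7.6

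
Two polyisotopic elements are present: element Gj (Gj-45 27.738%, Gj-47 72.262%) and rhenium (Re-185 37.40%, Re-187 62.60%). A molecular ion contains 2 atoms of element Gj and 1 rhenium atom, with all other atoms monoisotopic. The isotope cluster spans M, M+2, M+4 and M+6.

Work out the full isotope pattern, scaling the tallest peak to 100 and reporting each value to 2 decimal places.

Element Gj pattern (n=2): 0.07693966 : 0.40088067 : 0.52217966
Rhenium pattern (n=1): 0.3740 : 0.6260
Convolve the two distributions (both contribute in 2-u steps):
  M: 0.07693966×0.3740 = 0.028775
  M+2: 0.07693966×0.6260 + 0.40088067×0.3740 = 0.198094
  M+4: 0.40088067×0.6260 + 0.52217966×0.3740 = 0.446246
  M+6: 0.52217966×0.6260 = 0.326884
Scale to base peak (0.446246) = 100: 6.45 : 44.39 : 100.00 : 73.25

6.45 : 44.39 : 100.00 : 73.25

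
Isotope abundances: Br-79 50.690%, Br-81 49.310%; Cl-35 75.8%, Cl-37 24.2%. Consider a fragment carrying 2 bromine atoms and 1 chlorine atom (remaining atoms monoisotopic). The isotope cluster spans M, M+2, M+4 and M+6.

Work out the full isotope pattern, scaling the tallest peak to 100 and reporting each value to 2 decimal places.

44.15 : 100.00 : 69.21 : 13.34

Bromine pattern (n=2): 0.25694761 : 0.49990478 : 0.24314761
Chlorine pattern (n=1): 0.7580 : 0.2420
Convolve the two distributions (both contribute in 2-u steps):
  M: 0.25694761×0.7580 = 0.194766
  M+2: 0.25694761×0.2420 + 0.49990478×0.7580 = 0.441109
  M+4: 0.49990478×0.2420 + 0.24314761×0.7580 = 0.305283
  M+6: 0.24314761×0.2420 = 0.058842
Scale to base peak (0.441109) = 100: 44.15 : 100.00 : 69.21 : 13.34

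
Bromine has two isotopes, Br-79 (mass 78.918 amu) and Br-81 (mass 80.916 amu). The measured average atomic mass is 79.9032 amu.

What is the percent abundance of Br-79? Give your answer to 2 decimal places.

Writing the weighted mean with unknown fraction x of Br-79:
78.918·x + 80.916·(1 − x) = 79.9032
(78.918 − 80.916)·x = 79.9032 − 80.916
x = -1.0128 / -1.998 = 0.50691 → 50.69% Br-79, 49.31% Br-81.

50.69%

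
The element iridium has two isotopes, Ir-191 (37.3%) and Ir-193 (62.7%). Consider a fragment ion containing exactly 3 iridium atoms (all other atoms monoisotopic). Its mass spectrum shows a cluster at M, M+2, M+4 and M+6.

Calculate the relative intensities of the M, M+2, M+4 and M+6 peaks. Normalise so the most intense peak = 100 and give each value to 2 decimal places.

Expanding (0.373 + 0.627)^3:
P(M) = 0.373^3 = 0.051895
P(M+2) = 3 × 0.373^2 × 0.627^1 = 0.261702
P(M+4) = 3 × 0.373^1 × 0.627^2 = 0.439911
P(M+6) = 0.627^3 = 0.246492
The M+4 peak is largest (0.439911); scaling to 100 gives 11.80 : 59.49 : 100.00 : 56.03.

11.80 : 59.49 : 100.00 : 56.03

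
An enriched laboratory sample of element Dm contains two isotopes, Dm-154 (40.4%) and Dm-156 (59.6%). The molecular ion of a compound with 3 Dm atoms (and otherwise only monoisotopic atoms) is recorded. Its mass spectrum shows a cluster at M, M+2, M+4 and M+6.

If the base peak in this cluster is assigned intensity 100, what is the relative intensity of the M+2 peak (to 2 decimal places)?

Binomial terms of (0.404 + 0.596)^3: M 0.0659, M+2 0.2918, M+4 0.4305, M+6 0.2117 → M+4 is the base peak.
P(M+4) = C(3,2) × 0.404^1 × 0.596^2 = 3 × 0.4040 × 0.355216 = 0.430522 (base)
P(M+2) = C(3,1) × 0.404^2 × 0.596^1 = 3 × 0.163216 × 0.5960 = 0.291830
Relative intensity = 0.291830 / 0.430522 × 100 = 67.79

67.79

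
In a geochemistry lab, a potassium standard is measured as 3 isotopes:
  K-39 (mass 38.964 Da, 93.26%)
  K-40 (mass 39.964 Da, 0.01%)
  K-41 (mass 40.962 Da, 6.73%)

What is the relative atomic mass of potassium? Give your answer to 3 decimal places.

39.099 Da

Average mass = Σ (abundance × isotope mass) = 0.9326 × 38.964 + 0.0001 × 39.964 + 0.0673 × 40.962
= 36.3378 + 0.0040 + 2.7567 = 39.0985 Da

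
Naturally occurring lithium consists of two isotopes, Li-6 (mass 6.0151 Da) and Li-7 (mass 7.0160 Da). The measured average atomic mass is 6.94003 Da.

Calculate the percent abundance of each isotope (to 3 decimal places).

Let x be the fractional abundance of Li-6; then Li-7 has abundance 1 − x.
6.0151·x + 7.0160·(1 − x) = 6.94003
(6.0151 − 7.0160)·x = 6.94003 − 7.0160
x = -0.07597 / -1.0009 = 0.07590 → 7.590% Li-6, 92.410% Li-7.

Li-6: 7.590%, Li-7: 92.410%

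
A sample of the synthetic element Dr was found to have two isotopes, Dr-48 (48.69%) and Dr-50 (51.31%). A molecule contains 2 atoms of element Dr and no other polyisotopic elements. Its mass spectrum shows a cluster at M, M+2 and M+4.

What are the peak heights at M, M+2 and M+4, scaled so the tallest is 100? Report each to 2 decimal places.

47.45 : 100.00 : 52.69

Each Dr atom is independently Dr-48 (p = 0.4869) or Dr-50 (q = 0.5131); the cluster is the binomial expansion (p + q)^2.
P(M) = 0.4869^2 = 0.237072
P(M+2) = 2 × 0.4869^1 × 0.5131^1 = 0.499657
P(M+4) = 0.5131^2 = 0.263272
The M+2 peak is largest (0.499657); scaling to 100 gives 47.45 : 100.00 : 52.69.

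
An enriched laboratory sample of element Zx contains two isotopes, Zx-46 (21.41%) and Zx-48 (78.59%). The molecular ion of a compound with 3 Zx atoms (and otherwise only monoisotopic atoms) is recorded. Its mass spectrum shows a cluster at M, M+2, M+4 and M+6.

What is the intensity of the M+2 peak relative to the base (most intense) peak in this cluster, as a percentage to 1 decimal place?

Term probabilities: M 0.0098, M+2 0.1081, M+4 0.3967, M+6 0.4854. Base peak = M+6.
P(M+6) = C(3,3) × 0.2141^0 × 0.7859^3 = 1 × 1.0000 × 0.48540234 = 0.485402 (base)
P(M+2) = C(3,1) × 0.2141^2 × 0.7859^1 = 3 × 0.04583881 × 0.7859 = 0.108074
Relative intensity = 0.108074 / 0.485402 × 100 = 22.3

22.3%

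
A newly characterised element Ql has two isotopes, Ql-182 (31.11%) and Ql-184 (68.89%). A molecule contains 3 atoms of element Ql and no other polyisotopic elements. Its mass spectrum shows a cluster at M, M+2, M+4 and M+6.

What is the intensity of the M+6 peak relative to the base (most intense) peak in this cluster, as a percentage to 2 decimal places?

(0.3111 + 0.6889)^3 gives M 0.0301, M+2 0.2000, M+4 0.4429, M+6 0.3269; the largest is M+4.
P(M+4) = C(3,2) × 0.3111^1 × 0.6889^2 = 3 × 0.3111 × 0.47458321 = 0.442929 (base)
P(M+6) = C(3,3) × 0.3111^0 × 0.6889^3 = 1 × 1.0000 × 0.32694037 = 0.326940
Relative intensity = 0.326940 / 0.442929 × 100 = 73.81

73.81%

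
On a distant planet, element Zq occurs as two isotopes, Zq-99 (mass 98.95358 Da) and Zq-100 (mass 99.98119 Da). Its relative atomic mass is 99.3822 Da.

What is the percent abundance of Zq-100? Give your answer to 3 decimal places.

Let x be the fractional abundance of Zq-99; then Zq-100 has abundance 1 − x.
98.95358·x + 99.98119·(1 − x) = 99.3822
(98.95358 − 99.98119)·x = 99.3822 − 99.98119
x = -0.59899 / -1.02761 = 0.58290 → 58.290% Zq-99, 41.710% Zq-100.

41.710%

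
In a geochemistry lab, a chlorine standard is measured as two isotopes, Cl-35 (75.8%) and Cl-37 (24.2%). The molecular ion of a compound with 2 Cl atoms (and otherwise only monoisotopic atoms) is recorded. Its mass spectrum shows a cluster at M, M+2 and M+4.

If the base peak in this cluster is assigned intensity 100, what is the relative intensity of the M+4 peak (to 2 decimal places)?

Binomial terms of (0.758 + 0.242)^2: M 0.5746, M+2 0.3669, M+4 0.0586 → M is the base peak.
P(M) = C(2,0) × 0.758^2 × 0.242^0 = 1 × 0.574564 × 1.0000 = 0.574564 (base)
P(M+4) = C(2,2) × 0.758^0 × 0.242^2 = 1 × 1.0000 × 0.058564 = 0.058564
Relative intensity = 0.058564 / 0.574564 × 100 = 10.19

10.19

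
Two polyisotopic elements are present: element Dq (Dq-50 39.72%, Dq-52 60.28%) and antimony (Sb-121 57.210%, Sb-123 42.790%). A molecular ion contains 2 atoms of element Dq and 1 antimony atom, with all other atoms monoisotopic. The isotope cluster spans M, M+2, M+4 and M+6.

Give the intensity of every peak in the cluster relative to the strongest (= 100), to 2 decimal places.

21.87 : 82.72 : 100.00 : 37.67

Element Dq pattern (n=2): 0.15776784 : 0.47886432 : 0.36336784
Antimony pattern (n=1): 0.5721 : 0.4279
Convolve the two distributions (both contribute in 2-u steps):
  M: 0.15776784×0.5721 = 0.090259
  M+2: 0.15776784×0.4279 + 0.47886432×0.5721 = 0.341467
  M+4: 0.47886432×0.4279 + 0.36336784×0.5721 = 0.412789
  M+6: 0.36336784×0.4279 = 0.155485
Scale to base peak (0.412789) = 100: 21.87 : 82.72 : 100.00 : 37.67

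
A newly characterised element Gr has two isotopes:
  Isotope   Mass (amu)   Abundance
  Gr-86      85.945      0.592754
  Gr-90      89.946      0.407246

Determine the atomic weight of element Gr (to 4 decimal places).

Ar = Σ fᵢ·mᵢ = 0.592754 × 85.945 + 0.407246 × 89.946
= 50.94424 + 36.63015 = 87.57439 amu

87.5744 amu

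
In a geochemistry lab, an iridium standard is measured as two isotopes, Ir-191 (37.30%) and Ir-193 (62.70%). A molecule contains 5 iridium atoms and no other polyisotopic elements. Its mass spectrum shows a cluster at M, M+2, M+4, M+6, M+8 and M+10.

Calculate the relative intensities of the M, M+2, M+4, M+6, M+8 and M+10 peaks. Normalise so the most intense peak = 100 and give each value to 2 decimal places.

2.11 : 17.70 : 59.49 : 100.00 : 84.05 : 28.26

Each Ir atom is independently Ir-191 (p = 0.3730) or Ir-193 (q = 0.6270); the cluster is the binomial expansion (p + q)^5.
P(M) = 0.3730^5 = 0.007220
P(M+2) = 5 × 0.3730^4 × 0.6270^1 = 0.060684
P(M+4) = 10 × 0.3730^3 × 0.6270^2 = 0.204015
P(M+6) = 10 × 0.3730^2 × 0.6270^3 = 0.342942
P(M+8) = 5 × 0.3730^1 × 0.6270^4 = 0.288237
P(M+10) = 0.6270^5 = 0.096903
The M+6 peak is largest (0.342942); scaling to 100 gives 2.11 : 17.70 : 59.49 : 100.00 : 84.05 : 28.26.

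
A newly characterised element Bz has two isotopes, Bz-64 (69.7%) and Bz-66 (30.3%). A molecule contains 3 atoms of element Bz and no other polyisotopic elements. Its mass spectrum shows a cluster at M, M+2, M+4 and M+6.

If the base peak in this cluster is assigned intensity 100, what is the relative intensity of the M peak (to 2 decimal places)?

Term probabilities: M 0.3386, M+2 0.4416, M+4 0.1920, M+6 0.0278. Base peak = M+2.
P(M+2) = C(3,1) × 0.697^2 × 0.303^1 = 3 × 0.485809 × 0.3030 = 0.441600 (base)
P(M) = C(3,0) × 0.697^3 × 0.303^0 = 1 × 0.33860887 × 1.0000 = 0.338609
Relative intensity = 0.338609 / 0.441600 × 100 = 76.68

76.68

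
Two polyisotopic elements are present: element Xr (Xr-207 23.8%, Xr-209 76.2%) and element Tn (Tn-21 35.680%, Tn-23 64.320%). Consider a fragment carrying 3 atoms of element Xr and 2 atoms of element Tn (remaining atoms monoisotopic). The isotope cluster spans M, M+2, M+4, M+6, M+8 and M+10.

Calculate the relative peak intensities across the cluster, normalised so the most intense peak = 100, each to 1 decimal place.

Element Xr pattern (n=3): 0.01348127 : 0.12948818 : 0.41457982 : 0.44245073
Element Tn pattern (n=2): 0.12730624 : 0.45898752 : 0.41370624
Convolve the two distributions (both contribute in 2-u steps):
  M: 0.01348127×0.12730624 = 0.001716
  M+2: 0.01348127×0.45898752 + 0.12948818×0.12730624 = 0.022672
  M+4: 0.01348127×0.41370624 + 0.12948818×0.45898752 + 0.41457982×0.12730624 = 0.117789
  M+6: 0.12948818×0.41370624 + 0.41457982×0.45898752 + 0.44245073×0.12730624 = 0.300184
  M+8: 0.41457982×0.41370624 + 0.44245073×0.45898752 = 0.374594
  M+10: 0.44245073×0.41370624 = 0.183045
Scale to base peak (0.374594) = 100: 0.5 : 6.1 : 31.4 : 80.1 : 100.0 : 48.9

0.5 : 6.1 : 31.4 : 80.1 : 100.0 : 48.9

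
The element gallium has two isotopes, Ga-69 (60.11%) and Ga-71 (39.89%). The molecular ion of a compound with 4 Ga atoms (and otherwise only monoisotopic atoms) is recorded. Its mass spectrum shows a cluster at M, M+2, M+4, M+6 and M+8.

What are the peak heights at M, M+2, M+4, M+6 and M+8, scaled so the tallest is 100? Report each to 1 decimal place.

37.7 : 100.0 : 99.5 : 44.0 : 7.3

Expanding (0.6011 + 0.3989)^4:
P(M) = 0.6011^4 = 0.130553
P(M+2) = 4 × 0.6011^3 × 0.3989^1 = 0.346549
P(M+4) = 6 × 0.6011^2 × 0.3989^2 = 0.344963
P(M+6) = 4 × 0.6011^1 × 0.3989^3 = 0.152616
P(M+8) = 0.3989^4 = 0.025320
The M+2 peak is largest (0.346549); scaling to 100 gives 37.7 : 100.0 : 99.5 : 44.0 : 7.3.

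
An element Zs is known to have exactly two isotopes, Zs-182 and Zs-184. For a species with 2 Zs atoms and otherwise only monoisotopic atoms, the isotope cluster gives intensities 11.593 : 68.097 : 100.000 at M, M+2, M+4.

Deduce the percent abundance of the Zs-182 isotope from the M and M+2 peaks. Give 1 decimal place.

25.4%

Write p for the Zs-182 fraction. I(M+2)/I(M) = [C(2,1)·p^1·(1−p)] / p^2 = 2·(1−p)/p = 68.097/11.593 = 5.8740
(1−p)/p = 5.8740/2 = 2.9370  ⇒  p = 1/(1 + 2.9370) = 0.2540
Zs-182: 25.4%, Zs-184: 74.6%.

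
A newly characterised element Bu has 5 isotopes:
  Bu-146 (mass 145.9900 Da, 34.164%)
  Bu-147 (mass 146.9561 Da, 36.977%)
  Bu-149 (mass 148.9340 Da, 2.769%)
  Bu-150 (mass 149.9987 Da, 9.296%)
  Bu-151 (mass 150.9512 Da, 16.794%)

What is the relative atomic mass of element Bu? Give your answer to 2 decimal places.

147.63 Da

Ar = Σ fᵢ·mᵢ = 0.34164 × 145.9900 + 0.36977 × 146.9561 + 0.02769 × 148.9340 + 0.09296 × 149.9987 + 0.16794 × 150.9512
= 49.87602 + 54.33996 + 4.12398 + 13.94388 + 25.35074 = 147.63458 Da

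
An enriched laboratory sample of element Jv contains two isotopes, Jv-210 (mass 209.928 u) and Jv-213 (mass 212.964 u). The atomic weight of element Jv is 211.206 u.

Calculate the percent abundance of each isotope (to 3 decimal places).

Jv-210: 57.905%, Jv-213: 42.095%

With x = fraction of Jv-210 (so Jv-213 is 1 − x):
209.928·x + 212.964·(1 − x) = 211.206
(209.928 − 212.964)·x = 211.206 − 212.964
x = -1.758 / -3.036 = 0.57905 → 57.905% Jv-210, 42.095% Jv-213.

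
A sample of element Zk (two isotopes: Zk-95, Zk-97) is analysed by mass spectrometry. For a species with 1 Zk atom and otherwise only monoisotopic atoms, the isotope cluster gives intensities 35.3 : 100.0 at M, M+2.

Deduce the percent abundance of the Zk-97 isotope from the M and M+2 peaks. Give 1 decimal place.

73.9%

Write p for the Zk-95 fraction. I(M+2)/I(M) = [C(1,1)·p^0·(1−p)] / p^1 = 1·(1−p)/p = 100.0/35.3 = 2.8329
(1−p)/p = 2.8329/1 = 2.8329  ⇒  p = 1/(1 + 2.8329) = 0.2609
Zk-95: 26.1%, Zk-97: 73.9%.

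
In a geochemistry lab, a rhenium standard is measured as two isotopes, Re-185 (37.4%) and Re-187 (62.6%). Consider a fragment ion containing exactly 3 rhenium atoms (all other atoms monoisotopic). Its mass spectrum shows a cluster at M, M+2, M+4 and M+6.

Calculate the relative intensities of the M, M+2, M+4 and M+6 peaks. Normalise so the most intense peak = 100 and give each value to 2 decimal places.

The 3 Re atoms are independent, so intensities follow the terms of (0.374 + 0.626)^3.
P(M) = 0.374^3 = 0.052314
P(M+2) = 3 × 0.374^2 × 0.626^1 = 0.262687
P(M+4) = 3 × 0.374^1 × 0.626^2 = 0.439685
P(M+6) = 0.626^3 = 0.245314
The M+4 peak is largest (0.439685); scaling to 100 gives 11.90 : 59.74 : 100.00 : 55.79.

11.90 : 59.74 : 100.00 : 55.79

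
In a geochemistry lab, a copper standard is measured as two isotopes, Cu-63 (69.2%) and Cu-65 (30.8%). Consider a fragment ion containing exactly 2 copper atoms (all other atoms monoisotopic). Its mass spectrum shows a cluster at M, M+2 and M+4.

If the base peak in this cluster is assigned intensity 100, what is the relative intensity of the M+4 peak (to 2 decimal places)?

Term probabilities: M 0.4789, M+2 0.4263, M+4 0.0949. Base peak = M.
P(M) = C(2,0) × 0.692^2 × 0.308^0 = 1 × 0.478864 × 1.0000 = 0.478864 (base)
P(M+4) = C(2,2) × 0.692^0 × 0.308^2 = 1 × 1.0000 × 0.094864 = 0.094864
Relative intensity = 0.094864 / 0.478864 × 100 = 19.81

19.81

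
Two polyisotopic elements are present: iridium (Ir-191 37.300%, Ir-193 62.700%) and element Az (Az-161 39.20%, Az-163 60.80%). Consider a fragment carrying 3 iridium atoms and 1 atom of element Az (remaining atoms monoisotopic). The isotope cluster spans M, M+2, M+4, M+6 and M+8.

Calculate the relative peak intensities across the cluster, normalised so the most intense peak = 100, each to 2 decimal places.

Iridium pattern (n=3): 0.05189512 : 0.26170165 : 0.43991135 : 0.24649188
Element Az pattern (n=1): 0.3920 : 0.6080
Convolve the two distributions (both contribute in 2-u steps):
  M: 0.05189512×0.3920 = 0.020343
  M+2: 0.05189512×0.6080 + 0.26170165×0.3920 = 0.134139
  M+4: 0.26170165×0.6080 + 0.43991135×0.3920 = 0.331560
  M+6: 0.43991135×0.6080 + 0.24649188×0.3920 = 0.364091
  M+8: 0.24649188×0.6080 = 0.149867
Scale to base peak (0.364091) = 100: 5.59 : 36.84 : 91.07 : 100.00 : 41.16

5.59 : 36.84 : 91.07 : 100.00 : 41.16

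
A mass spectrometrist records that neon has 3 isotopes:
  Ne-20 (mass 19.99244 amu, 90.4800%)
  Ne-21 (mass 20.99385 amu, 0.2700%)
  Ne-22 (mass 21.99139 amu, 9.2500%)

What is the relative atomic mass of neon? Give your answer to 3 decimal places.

20.180 amu

Ar = Σ fᵢ·mᵢ = 0.904800 × 19.99244 + 0.002700 × 20.99385 + 0.092500 × 21.99139
= 18.089160 + 0.056683 + 2.034204 = 20.180047 amu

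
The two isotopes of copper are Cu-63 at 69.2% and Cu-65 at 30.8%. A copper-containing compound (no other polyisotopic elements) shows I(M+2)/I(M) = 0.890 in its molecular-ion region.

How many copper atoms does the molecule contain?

The M+2/M ratio from n Cu atoms is n · q/p = n · 0.308/0.692.
n = 0.890 × 0.692/0.308 = 2.00 ≈ 2

2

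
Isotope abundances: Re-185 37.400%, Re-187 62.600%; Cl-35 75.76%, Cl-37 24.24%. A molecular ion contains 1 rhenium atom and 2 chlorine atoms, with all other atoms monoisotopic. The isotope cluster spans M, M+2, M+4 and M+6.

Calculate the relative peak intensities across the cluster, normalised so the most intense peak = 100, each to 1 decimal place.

43.2 : 100.0 : 50.7 : 7.4

Rhenium pattern (n=1): 0.3740 : 0.6260
Chlorine pattern (n=2): 0.57395776 : 0.36728448 : 0.05875776
Convolve the two distributions (both contribute in 2-u steps):
  M: 0.3740×0.57395776 = 0.214660
  M+2: 0.3740×0.36728448 + 0.6260×0.57395776 = 0.496662
  M+4: 0.3740×0.05875776 + 0.6260×0.36728448 = 0.251895
  M+6: 0.6260×0.05875776 = 0.036782
Scale to base peak (0.496662) = 100: 43.2 : 100.0 : 50.7 : 7.4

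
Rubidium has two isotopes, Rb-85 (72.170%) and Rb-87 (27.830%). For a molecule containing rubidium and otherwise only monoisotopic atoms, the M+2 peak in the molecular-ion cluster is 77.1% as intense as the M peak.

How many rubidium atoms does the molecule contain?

The M+2/M ratio from n Rb atoms is n · q/p = n · 0.27830/0.72170.
n = 0.771 × 0.72170/0.27830 = 2.00 ≈ 2

2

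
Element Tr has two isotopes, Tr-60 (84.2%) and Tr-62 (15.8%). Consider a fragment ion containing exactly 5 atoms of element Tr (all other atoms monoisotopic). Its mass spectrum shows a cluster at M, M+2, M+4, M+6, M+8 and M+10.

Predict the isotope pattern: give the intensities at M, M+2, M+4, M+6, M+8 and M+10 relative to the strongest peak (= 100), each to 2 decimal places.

100.00 : 93.82 : 35.21 : 6.61 : 0.62 : 0.02

The 5 Tr atoms are independent, so intensities follow the terms of (0.842 + 0.158)^5.
P(M) = 0.842^5 = 0.423214
P(M+2) = 5 × 0.842^4 × 0.158^1 = 0.397078
P(M+4) = 10 × 0.842^3 × 0.158^2 = 0.149022
P(M+6) = 10 × 0.842^2 × 0.158^3 = 0.027964
P(M+8) = 5 × 0.842^1 × 0.158^4 = 0.002624
P(M+10) = 0.158^5 = 0.000098
The M peak is largest (0.423214); scaling to 100 gives 100.00 : 93.82 : 35.21 : 6.61 : 0.62 : 0.02.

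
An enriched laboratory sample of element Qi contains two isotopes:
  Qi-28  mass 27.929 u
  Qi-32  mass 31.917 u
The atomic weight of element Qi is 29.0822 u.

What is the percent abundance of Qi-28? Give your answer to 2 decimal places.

71.08%

Let x be the fractional abundance of Qi-28; then Qi-32 has abundance 1 − x.
27.929·x + 31.917·(1 − x) = 29.0822
(27.929 − 31.917)·x = 29.0822 − 31.917
x = -2.8348 / -3.988 = 0.71083 → 71.08% Qi-28, 28.92% Qi-32.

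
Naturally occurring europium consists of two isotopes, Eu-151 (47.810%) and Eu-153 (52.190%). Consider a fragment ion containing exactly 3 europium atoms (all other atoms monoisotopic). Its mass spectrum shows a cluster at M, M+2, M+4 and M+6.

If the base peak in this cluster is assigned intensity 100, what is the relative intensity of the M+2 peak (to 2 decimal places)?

Term probabilities: M 0.1093, M+2 0.3579, M+4 0.3907, M+6 0.1422. Base peak = M+4.
P(M+4) = C(3,2) × 0.47810^1 × 0.52190^2 = 3 × 0.4781 × 0.27237961 = 0.390674 (base)
P(M+2) = C(3,1) × 0.47810^2 × 0.52190^1 = 3 × 0.22857961 × 0.5219 = 0.357887
Relative intensity = 0.357887 / 0.390674 × 100 = 91.61

91.61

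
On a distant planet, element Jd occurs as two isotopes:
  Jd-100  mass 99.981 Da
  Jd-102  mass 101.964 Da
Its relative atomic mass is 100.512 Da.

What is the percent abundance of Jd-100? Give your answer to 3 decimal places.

Writing the weighted mean with unknown fraction x of Jd-100:
99.981·x + 101.964·(1 − x) = 100.512
(99.981 − 101.964)·x = 100.512 − 101.964
x = -1.452 / -1.983 = 0.73222 → 73.222% Jd-100, 26.778% Jd-102.

73.222%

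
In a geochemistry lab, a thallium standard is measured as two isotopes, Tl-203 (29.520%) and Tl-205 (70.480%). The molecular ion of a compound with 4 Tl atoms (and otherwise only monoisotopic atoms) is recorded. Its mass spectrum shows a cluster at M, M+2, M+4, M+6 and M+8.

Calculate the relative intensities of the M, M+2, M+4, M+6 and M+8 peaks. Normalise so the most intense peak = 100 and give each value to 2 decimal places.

1.84 : 17.54 : 62.83 : 100.00 : 59.69

Expanding (0.29520 + 0.70480)^4:
P(M) = 0.29520^4 = 0.007594
P(M+2) = 4 × 0.29520^3 × 0.70480^1 = 0.072523
P(M+4) = 6 × 0.29520^2 × 0.70480^2 = 0.259726
P(M+6) = 4 × 0.29520^1 × 0.70480^3 = 0.413403
P(M+8) = 0.70480^4 = 0.246754
The M+6 peak is largest (0.413403); scaling to 100 gives 1.84 : 17.54 : 62.83 : 100.00 : 59.69.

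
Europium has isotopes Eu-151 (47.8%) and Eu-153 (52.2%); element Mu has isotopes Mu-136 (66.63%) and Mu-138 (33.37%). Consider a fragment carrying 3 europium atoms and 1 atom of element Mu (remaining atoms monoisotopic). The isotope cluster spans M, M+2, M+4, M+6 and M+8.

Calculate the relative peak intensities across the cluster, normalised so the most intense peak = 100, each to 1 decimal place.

19.2 : 72.4 : 100.0 : 59.3 : 12.5

Europium pattern (n=3): 0.10921535 : 0.35780594 : 0.39074206 : 0.14223665
Element Mu pattern (n=1): 0.6663 : 0.3337
Convolve the two distributions (both contribute in 2-u steps):
  M: 0.10921535×0.6663 = 0.072770
  M+2: 0.10921535×0.3337 + 0.35780594×0.6663 = 0.274851
  M+4: 0.35780594×0.3337 + 0.39074206×0.6663 = 0.379751
  M+6: 0.39074206×0.3337 + 0.14223665×0.6663 = 0.225163
  M+8: 0.14223665×0.3337 = 0.047464
Scale to base peak (0.379751) = 100: 19.2 : 72.4 : 100.0 : 59.3 : 12.5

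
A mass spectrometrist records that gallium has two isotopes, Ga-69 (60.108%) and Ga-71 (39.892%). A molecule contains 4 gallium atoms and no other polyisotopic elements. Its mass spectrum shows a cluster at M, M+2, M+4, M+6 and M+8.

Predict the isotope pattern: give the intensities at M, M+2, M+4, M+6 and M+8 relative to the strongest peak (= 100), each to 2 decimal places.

37.67 : 100.00 : 99.55 : 44.05 : 7.31

Expanding (0.60108 + 0.39892)^4:
P(M) = 0.60108^4 = 0.130536
P(M+2) = 4 × 0.60108^3 × 0.39892^1 = 0.346531
P(M+4) = 6 × 0.60108^2 × 0.39892^2 = 0.344975
P(M+6) = 4 × 0.60108^1 × 0.39892^3 = 0.152633
P(M+8) = 0.39892^4 = 0.025325
The M+2 peak is largest (0.346531); scaling to 100 gives 37.67 : 100.00 : 99.55 : 44.05 : 7.31.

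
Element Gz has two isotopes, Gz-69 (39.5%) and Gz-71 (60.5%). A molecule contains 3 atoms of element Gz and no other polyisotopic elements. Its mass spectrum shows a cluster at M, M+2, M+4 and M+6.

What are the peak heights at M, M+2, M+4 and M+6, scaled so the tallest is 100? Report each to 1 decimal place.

14.2 : 65.3 : 100.0 : 51.1

Each Gz atom is independently Gz-69 (p = 0.395) or Gz-71 (q = 0.605); the cluster is the binomial expansion (p + q)^3.
P(M) = 0.395^3 = 0.061630
P(M+2) = 3 × 0.395^2 × 0.605^1 = 0.283185
P(M+4) = 3 × 0.395^1 × 0.605^2 = 0.433740
P(M+6) = 0.605^3 = 0.221445
The M+4 peak is largest (0.433740); scaling to 100 gives 14.2 : 65.3 : 100.0 : 51.1.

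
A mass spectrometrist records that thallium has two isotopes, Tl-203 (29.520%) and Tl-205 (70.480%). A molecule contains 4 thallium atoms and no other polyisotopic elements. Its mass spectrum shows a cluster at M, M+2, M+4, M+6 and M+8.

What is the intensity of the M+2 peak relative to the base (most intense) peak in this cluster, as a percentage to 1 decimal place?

17.5%

Binomial terms of (0.29520 + 0.70480)^4: M 0.0076, M+2 0.0725, M+4 0.2597, M+6 0.4134, M+8 0.2468 → M+6 is the base peak.
P(M+6) = C(4,3) × 0.29520^1 × 0.70480^3 = 4 × 0.2952 × 0.35010449 = 0.413403 (base)
P(M+2) = C(4,1) × 0.29520^3 × 0.70480^1 = 4 × 0.02572463 × 0.7048 = 0.072523
Relative intensity = 0.072523 / 0.413403 × 100 = 17.5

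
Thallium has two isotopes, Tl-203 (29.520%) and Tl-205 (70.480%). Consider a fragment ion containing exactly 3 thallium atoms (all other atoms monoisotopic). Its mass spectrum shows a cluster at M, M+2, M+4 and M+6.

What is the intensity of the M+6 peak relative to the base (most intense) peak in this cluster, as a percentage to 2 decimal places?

Term probabilities: M 0.0257, M+2 0.1843, M+4 0.4399, M+6 0.3501. Base peak = M+4.
P(M+4) = C(3,2) × 0.29520^1 × 0.70480^2 = 3 × 0.2952 × 0.49674304 = 0.439916 (base)
P(M+6) = C(3,3) × 0.29520^0 × 0.70480^3 = 1 × 1.0000 × 0.35010449 = 0.350104
Relative intensity = 0.350104 / 0.439916 × 100 = 79.58

79.58%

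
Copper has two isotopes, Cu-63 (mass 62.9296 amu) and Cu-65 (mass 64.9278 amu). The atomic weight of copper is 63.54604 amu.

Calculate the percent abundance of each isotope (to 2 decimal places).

Writing the weighted mean with unknown fraction x of Cu-63:
62.9296·x + 64.9278·(1 − x) = 63.54604
(62.9296 − 64.9278)·x = 63.54604 − 64.9278
x = -1.38176 / -1.9982 = 0.69150 → 69.15% Cu-63, 30.85% Cu-65.

Cu-63: 69.15%, Cu-65: 30.85%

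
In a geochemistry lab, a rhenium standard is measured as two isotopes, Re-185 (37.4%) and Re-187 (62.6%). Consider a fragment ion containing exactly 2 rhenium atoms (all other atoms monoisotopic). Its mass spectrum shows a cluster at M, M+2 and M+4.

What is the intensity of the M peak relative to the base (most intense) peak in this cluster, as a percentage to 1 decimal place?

29.9%

Term probabilities: M 0.1399, M+2 0.4682, M+4 0.3919. Base peak = M+2.
P(M+2) = C(2,1) × 0.374^1 × 0.626^1 = 2 × 0.3740 × 0.6260 = 0.468248 (base)
P(M) = C(2,0) × 0.374^2 × 0.626^0 = 1 × 0.139876 × 1.0000 = 0.139876
Relative intensity = 0.139876 / 0.468248 × 100 = 29.9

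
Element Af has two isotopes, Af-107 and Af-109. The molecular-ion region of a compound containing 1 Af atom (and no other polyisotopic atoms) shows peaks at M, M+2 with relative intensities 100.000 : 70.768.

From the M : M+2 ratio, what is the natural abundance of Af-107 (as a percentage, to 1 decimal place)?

Let p = fractional abundance of Af-107. I(M+2)/I(M) = [C(1,1)·p^0·(1−p)] / p^1 = 1·(1−p)/p = 70.768/100.000 = 0.7077
(1−p)/p = 0.7077/1 = 0.7077  ⇒  p = 1/(1 + 0.7077) = 0.5856
Af-107: 58.6%, Af-109: 41.4%.

58.6%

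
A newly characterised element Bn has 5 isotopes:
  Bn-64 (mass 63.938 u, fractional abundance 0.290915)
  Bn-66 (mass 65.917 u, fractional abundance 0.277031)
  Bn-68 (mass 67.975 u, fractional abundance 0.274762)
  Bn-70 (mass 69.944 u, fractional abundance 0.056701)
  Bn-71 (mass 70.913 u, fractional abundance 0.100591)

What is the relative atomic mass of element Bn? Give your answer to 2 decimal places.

66.64 u

The abundance-weighted mean is 0.290915 × 63.938 + 0.277031 × 65.917 + 0.274762 × 67.975 + 0.056701 × 69.944 + 0.100591 × 70.913
= 18.6005 + 18.2611 + 18.6769 + 3.9659 + 7.1332 = 66.6376 u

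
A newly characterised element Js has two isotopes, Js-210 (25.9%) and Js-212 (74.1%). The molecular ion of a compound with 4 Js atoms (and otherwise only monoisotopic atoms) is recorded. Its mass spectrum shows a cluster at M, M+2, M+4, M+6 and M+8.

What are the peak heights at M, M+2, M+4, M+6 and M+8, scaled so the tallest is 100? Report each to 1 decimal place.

Each Js atom is independently Js-210 (p = 0.259) or Js-212 (q = 0.741); the cluster is the binomial expansion (p + q)^4.
P(M) = 0.259^4 = 0.004500
P(M+2) = 4 × 0.259^3 × 0.741^1 = 0.051496
P(M+4) = 6 × 0.259^2 × 0.741^2 = 0.220997
P(M+6) = 4 × 0.259^1 × 0.741^3 = 0.421516
P(M+8) = 0.741^4 = 0.301490
The M+6 peak is largest (0.421516); scaling to 100 gives 1.1 : 12.2 : 52.4 : 100.0 : 71.5.

1.1 : 12.2 : 52.4 : 100.0 : 71.5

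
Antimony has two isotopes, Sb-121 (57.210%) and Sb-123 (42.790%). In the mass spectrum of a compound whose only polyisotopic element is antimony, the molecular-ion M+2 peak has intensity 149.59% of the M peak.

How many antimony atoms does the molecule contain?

2

For n independent Sb atoms, I(M+2)/I(M) = n · (abundance Sb-123) / (abundance Sb-121) = n · 0.42790/0.57210.
n = 1.4959 × 0.57210/0.42790 = 2.00 ≈ 2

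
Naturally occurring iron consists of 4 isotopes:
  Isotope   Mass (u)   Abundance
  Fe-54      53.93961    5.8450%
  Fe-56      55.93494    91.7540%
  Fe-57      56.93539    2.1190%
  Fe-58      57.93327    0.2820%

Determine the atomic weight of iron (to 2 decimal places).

55.85 u

Weight each isotope mass by its fractional abundance: 0.058450 × 53.93961 + 0.917540 × 55.93494 + 0.021190 × 56.93539 + 0.002820 × 57.93327
= 3.152770 + 51.322545 + 1.206461 + 0.163372 = 55.845148 u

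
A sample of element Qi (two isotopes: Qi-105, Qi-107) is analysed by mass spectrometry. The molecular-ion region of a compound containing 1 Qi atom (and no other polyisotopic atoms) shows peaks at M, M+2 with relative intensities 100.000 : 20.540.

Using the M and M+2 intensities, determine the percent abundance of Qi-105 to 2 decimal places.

82.96%

Write p for the Qi-105 fraction. I(M+2)/I(M) = [C(1,1)·p^0·(1−p)] / p^1 = 1·(1−p)/p = 20.540/100.000 = 0.2054
(1−p)/p = 0.2054/1 = 0.2054  ⇒  p = 1/(1 + 0.2054) = 0.8296
Qi-105: 82.96%, Qi-107: 17.04%.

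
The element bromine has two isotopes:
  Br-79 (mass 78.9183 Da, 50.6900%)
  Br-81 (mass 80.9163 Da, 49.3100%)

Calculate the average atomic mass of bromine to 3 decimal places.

The abundance-weighted mean is 0.506900 × 78.9183 + 0.493100 × 80.9163
= 40.00369 + 39.89983 = 79.90352 Da

79.904 Da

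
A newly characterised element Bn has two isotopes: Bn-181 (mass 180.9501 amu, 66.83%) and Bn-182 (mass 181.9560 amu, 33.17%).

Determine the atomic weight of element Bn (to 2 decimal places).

Weight each isotope mass by its fractional abundance: 0.6683 × 180.9501 + 0.3317 × 181.9560
= 120.92895 + 60.35481 = 181.28376 amu

181.28 amu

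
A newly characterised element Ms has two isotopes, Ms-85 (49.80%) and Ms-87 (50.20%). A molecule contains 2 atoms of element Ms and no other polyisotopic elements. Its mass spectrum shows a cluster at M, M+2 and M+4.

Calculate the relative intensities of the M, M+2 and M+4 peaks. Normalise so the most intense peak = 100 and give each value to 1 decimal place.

The 2 Ms atoms are independent, so intensities follow the terms of (0.4980 + 0.5020)^2.
P(M) = 0.4980^2 = 0.248004
P(M+2) = 2 × 0.4980^1 × 0.5020^1 = 0.499992
P(M+4) = 0.5020^2 = 0.252004
The M+2 peak is largest (0.499992); scaling to 100 gives 49.6 : 100.0 : 50.4.

49.6 : 100.0 : 50.4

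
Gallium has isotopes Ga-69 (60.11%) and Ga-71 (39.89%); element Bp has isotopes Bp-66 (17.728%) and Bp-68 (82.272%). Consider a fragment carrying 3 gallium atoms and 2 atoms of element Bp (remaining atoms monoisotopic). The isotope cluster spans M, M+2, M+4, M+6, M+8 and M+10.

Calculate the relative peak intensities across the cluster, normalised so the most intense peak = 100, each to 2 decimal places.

Gallium pattern (n=3): 0.21719018 : 0.43239309 : 0.28694328 : 0.06347345
Element Bp pattern (n=2): 0.0314282 : 0.2917036 : 0.6768682
Convolve the two distributions (both contribute in 2-u steps):
  M: 0.21719018×0.0314282 = 0.006826
  M+2: 0.21719018×0.2917036 + 0.43239309×0.0314282 = 0.076944
  M+4: 0.21719018×0.6768682 + 0.43239309×0.2917036 + 0.28694328×0.0314282 = 0.282158
  M+6: 0.43239309×0.6768682 + 0.28694328×0.2917036 + 0.06347345×0.0314282 = 0.378370
  M+8: 0.28694328×0.6768682 + 0.06347345×0.2917036 = 0.212738
  M+10: 0.06347345×0.6768682 = 0.042963
Scale to base peak (0.378370) = 100: 1.80 : 20.34 : 74.57 : 100.00 : 56.22 : 11.35

1.80 : 20.34 : 74.57 : 100.00 : 56.22 : 11.35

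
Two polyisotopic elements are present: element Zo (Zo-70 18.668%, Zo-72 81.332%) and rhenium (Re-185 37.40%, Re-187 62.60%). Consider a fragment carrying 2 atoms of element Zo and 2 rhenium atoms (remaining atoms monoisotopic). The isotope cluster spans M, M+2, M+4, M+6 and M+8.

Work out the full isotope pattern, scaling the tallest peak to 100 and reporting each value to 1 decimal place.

1.1 : 13.7 : 57.9 : 100.0 : 60.5

Element Zo pattern (n=2): 0.03484942 : 0.30366116 : 0.66148942
Rhenium pattern (n=2): 0.139876 : 0.468248 : 0.391876
Convolve the two distributions (both contribute in 2-u steps):
  M: 0.03484942×0.139876 = 0.004875
  M+2: 0.03484942×0.468248 + 0.30366116×0.139876 = 0.058793
  M+4: 0.03484942×0.391876 + 0.30366116×0.468248 + 0.66148942×0.139876 = 0.248372
  M+6: 0.30366116×0.391876 + 0.66148942×0.468248 = 0.428739
  M+8: 0.66148942×0.391876 = 0.259222
Scale to base peak (0.428739) = 100: 1.1 : 13.7 : 57.9 : 100.0 : 60.5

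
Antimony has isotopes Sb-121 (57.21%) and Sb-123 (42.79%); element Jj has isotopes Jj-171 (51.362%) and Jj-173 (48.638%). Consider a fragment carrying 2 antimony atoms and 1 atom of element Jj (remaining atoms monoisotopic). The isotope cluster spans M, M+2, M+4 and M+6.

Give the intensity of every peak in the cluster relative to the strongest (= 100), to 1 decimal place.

Antimony pattern (n=2): 0.32729841 : 0.48960318 : 0.18309841
Element Jj pattern (n=1): 0.51362 : 0.48638
Convolve the two distributions (both contribute in 2-u steps):
  M: 0.32729841×0.51362 = 0.168107
  M+2: 0.32729841×0.48638 + 0.48960318×0.51362 = 0.410661
  M+4: 0.48960318×0.48638 + 0.18309841×0.51362 = 0.332176
  M+6: 0.18309841×0.48638 = 0.089055
Scale to base peak (0.410661) = 100: 40.9 : 100.0 : 80.9 : 21.7

40.9 : 100.0 : 80.9 : 21.7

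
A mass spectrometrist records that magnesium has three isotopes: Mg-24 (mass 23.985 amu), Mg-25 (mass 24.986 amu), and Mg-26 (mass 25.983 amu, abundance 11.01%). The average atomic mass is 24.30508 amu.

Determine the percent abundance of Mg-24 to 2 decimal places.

The remaining 88.99% is split between Mg-24 (fraction x) and Mg-25 (fraction 0.8899 − x).
Substituting: 23.985x + 24.986(0.8899 − x) = 21.4443517
(23.985 − 24.986)x = -0.7906897  ⇒  x = 0.78990, y = 0.10000
Mg-24: 78.99%, Mg-25: 10.00%.

78.99%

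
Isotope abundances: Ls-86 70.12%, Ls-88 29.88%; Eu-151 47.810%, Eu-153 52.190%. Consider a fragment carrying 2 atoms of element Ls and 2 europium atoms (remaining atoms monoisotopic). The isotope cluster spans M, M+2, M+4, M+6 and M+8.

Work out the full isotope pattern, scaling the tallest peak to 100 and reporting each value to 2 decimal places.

30.92 : 93.87 : 100.00 : 43.66 : 6.69

Element Ls pattern (n=2): 0.49168144 : 0.41903712 : 0.08928144
Europium pattern (n=2): 0.22857961 : 0.49904078 : 0.27237961
Convolve the two distributions (both contribute in 2-u steps):
  M: 0.49168144×0.22857961 = 0.112388
  M+2: 0.49168144×0.49904078 + 0.41903712×0.22857961 = 0.341152
  M+4: 0.49168144×0.27237961 + 0.41903712×0.49904078 + 0.08928144×0.22857961 = 0.363449
  M+6: 0.41903712×0.27237961 + 0.08928144×0.49904078 = 0.158692
  M+8: 0.08928144×0.27237961 = 0.024318
Scale to base peak (0.363449) = 100: 30.92 : 93.87 : 100.00 : 43.66 : 6.69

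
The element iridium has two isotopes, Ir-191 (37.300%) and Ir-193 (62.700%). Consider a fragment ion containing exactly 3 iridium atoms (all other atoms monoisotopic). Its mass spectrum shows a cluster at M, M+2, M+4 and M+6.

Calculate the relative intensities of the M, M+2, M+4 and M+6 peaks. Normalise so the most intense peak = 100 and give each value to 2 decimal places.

11.80 : 59.49 : 100.00 : 56.03

The 3 Ir atoms are independent, so intensities follow the terms of (0.37300 + 0.62700)^3.
P(M) = 0.37300^3 = 0.051895
P(M+2) = 3 × 0.37300^2 × 0.62700^1 = 0.261702
P(M+4) = 3 × 0.37300^1 × 0.62700^2 = 0.439911
P(M+6) = 0.62700^3 = 0.246492
The M+4 peak is largest (0.439911); scaling to 100 gives 11.80 : 59.49 : 100.00 : 56.03.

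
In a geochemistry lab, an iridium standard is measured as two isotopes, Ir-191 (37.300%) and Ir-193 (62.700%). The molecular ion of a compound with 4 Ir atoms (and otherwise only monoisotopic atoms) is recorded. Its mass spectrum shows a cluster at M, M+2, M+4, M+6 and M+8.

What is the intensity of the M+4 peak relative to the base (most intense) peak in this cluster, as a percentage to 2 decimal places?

Term probabilities: M 0.0194, M+2 0.1302, M+4 0.3282, M+6 0.3678, M+8 0.1546. Base peak = M+6.
P(M+6) = C(4,3) × 0.37300^1 × 0.62700^3 = 4 × 0.3730 × 0.24649188 = 0.367766 (base)
P(M+4) = C(4,2) × 0.37300^2 × 0.62700^2 = 6 × 0.139129 × 0.393129 = 0.328174
Relative intensity = 0.328174 / 0.367766 × 100 = 89.23

89.23%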